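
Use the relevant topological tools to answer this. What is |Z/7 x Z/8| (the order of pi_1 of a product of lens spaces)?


pi_1(X x Y) = pi_1(X) x pi_1(Y).
pi_1(L(7,1)) = Z/7, pi_1(L(8,1)) = Z/8.
|Z/7 x Z/8| = 7 * 8 = 56

56


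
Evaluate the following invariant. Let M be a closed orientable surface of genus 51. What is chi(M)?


For a closed orientable surface of genus g: chi = 2 - 2g.
Here g = 51.
chi = 2 - 2*51 = 2 - 102 = -100

-100


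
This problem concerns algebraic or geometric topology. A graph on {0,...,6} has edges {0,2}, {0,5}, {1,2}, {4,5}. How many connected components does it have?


Run DFS/union-find over 7 vertices.
V = 7, E = 4.
Number of components = 3

3


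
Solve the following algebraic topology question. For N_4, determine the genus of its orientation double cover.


chi(N_4) = 2 - 4 = -2.
Double cover: chi(Sigma_g) = 2 * chi(N_4) = 2*(-2) = -4.
2 - 2g = -4, so g = (2 - (-4))/2 = 6/2 = 3

3


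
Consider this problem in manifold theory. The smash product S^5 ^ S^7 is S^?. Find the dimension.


S^m ^ S^n = S^{m+n}.
k = 5 + 7 = 12

12


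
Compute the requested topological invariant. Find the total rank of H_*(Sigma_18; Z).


For Sigma_18: b_0 = 1, b_1 = 2g = 36, b_2 = 1.
Total = 1 + 36 + 1 = 38

38


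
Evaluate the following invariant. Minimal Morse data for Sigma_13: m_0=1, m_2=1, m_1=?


A perfect Morse function has m_k = b_k.
For Sigma_13: b_0=1, b_1=2g=26, b_2=1.
Saddles m_1 = 2g = 26

26


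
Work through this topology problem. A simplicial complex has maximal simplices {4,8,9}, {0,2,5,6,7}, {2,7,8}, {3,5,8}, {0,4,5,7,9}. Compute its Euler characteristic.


Enumerate all faces; f-vector: f_0=9, f_1=24, f_2=22, f_3=10, f_4=2.
chi = sum (-1)^k f_k = -1

-1


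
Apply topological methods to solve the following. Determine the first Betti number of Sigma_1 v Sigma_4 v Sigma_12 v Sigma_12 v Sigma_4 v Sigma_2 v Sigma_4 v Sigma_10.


For a wedge X v Y: reduced H_k(X v Y) = H_k(X) + H_k(Y).
Each Sigma_g contributes b_1 = 2g.
b_1 = 2 + 8 + 24 + 24 + 8 + 4 + 8 + 20 = 98

98


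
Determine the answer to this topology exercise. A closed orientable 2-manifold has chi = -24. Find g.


chi = 2 - 2g for closed orientable surfaces.
-24 = 2 - 2g
2g = 2 - (-24) = 26
g = 13

13


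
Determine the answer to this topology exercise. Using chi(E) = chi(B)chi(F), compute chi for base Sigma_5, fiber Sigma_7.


For a fiber bundle F -> E -> B (with CW structure): chi(E) = chi(B) * chi(F).
chi(Sigma_5) = -8, chi(Sigma_7) = -12.
chi(E) = (-8) * (-12) = 96

96


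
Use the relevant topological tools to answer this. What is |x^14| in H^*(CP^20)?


|x| = 2 in H^*(CP^n).
|x^14| = 14 * |x| = 14 * 2 = 28

28


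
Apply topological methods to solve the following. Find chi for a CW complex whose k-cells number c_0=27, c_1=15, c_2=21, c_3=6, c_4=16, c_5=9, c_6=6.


chi = sum_k (-1)^k c_k.
= (-1)^0*27 + (-1)^1*15 + (-1)^2*21 + (-1)^3*6 + (-1)^4*16 + (-1)^5*9 + (-1)^6*6
= (27) + (-15) + (21) + (-6) + (16) + (-9) + (6)
= 40

40


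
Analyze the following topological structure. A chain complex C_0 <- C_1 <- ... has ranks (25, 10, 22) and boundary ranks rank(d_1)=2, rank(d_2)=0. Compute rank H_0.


rank H_k = rank(ker d_k) - rank(im d_{k+1}).
rank(ker d_0) = rank(C_0) - rank(d_0) = 25 - 0 = 25.
rank(im d_{0+1}) = 2.
rank H_0 = 25 - 2 = 23

23


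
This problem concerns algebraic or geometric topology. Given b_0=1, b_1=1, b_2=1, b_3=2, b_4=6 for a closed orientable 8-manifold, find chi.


By Poincare duality b_k = b_{8-k}, so full Betti numbers: b_0=1, b_1=1, b_2=1, b_3=2, b_4=6, b_5=2, b_6=1, b_7=1, b_8=1.
chi = sum (-1)^k b_k = 4

4


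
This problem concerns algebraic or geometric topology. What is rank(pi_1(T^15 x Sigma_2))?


pi_1(A x B) = pi_1(A) x pi_1(B); rank of abelianization = b_1.
b_1(T^15) = 15, b_1(Sigma_2) = 2*2 = 4.
b_1(product) = 15 + 4 = 19

19


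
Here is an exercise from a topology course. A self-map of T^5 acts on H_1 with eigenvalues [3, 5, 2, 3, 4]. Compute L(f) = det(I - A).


For a torus self-map: L(f) = det(I - A) where A acts on H_1.
L(f) = (1-3) * (1-5) * (1-2) * (1-3) * (1-4) = -2 * -4 * -1 * -2 * -3 = -48

-48


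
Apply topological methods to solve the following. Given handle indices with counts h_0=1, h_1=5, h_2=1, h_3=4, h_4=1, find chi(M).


Handles of index k contribute (-1)^k to chi (same as CW cells).
chi = (1) + (-5) + (1) + (-4) + (1) = -6

-6


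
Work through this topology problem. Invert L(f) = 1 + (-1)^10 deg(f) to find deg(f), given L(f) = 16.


L(f) = 1 + (-1)^10 deg(f) on S^10.
16 = 1 + (-1)^10 * deg(f)
(-1)^10 * deg(f) = 15
deg(f) = 15

15


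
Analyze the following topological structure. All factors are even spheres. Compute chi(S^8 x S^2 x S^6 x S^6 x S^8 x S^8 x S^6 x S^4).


chi is multiplicative: chi(X x Y) = chi(X) chi(Y).
Each even-dim sphere has chi = 2. There are 8 factors.
chi = 2^8 = 256

256


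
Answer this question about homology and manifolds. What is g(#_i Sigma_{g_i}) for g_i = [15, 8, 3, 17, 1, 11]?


Genus is additive under connected sum of orientable surfaces.
g = 15 + 8 + 3 + 17 + 1 + 11 = 55

55


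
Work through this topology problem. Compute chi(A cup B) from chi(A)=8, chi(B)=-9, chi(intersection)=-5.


chi(A cup B) = chi(A) + chi(B) - chi(A cap B)
= 8 + (-9) - (-5)
= 4

4


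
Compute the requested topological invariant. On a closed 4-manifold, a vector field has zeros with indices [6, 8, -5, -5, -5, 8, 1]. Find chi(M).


Poincare-Hopf: chi(M) = sum of indices of zeros.
chi = (6) + (8) + (-5) + (-5) + (-5) + (8) + (1) = 8

8


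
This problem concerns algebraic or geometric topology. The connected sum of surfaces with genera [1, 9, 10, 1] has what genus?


Genus is additive under connected sum of orientable surfaces.
g = 1 + 9 + 10 + 1 = 21

21


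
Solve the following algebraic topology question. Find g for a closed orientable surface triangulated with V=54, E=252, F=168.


chi = V - E + F = 54 - 252 + 168 = -30
For orientable closed surface: chi = 2 - 2g, so g = (2 - chi)/2.
g = (2 - (-30)) / 2 = 32 / 2 = 16

16


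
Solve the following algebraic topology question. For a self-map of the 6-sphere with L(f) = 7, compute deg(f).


L(f) = 1 + (-1)^6 deg(f) on S^6.
7 = 1 + (-1)^6 * deg(f)
(-1)^6 * deg(f) = 6
deg(f) = 6

6


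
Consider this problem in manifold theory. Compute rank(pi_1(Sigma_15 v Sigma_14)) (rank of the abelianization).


For a wedge: H_1(A v B) = H_1(A) + H_1(B).
b_1(Sigma_15) = 30, b_1(Sigma_14) = 28.
b_1 = 30 + 28 = 58

58


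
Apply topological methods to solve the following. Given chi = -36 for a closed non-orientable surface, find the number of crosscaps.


chi = 2 - k for closed non-orientable surfaces with k crosscaps.
-36 = 2 - k
k = 2 - (-36) = 38

38


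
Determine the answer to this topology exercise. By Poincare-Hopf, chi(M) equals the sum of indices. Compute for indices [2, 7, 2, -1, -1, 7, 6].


Poincare-Hopf: chi(M) = sum of indices of zeros.
chi = (2) + (7) + (2) + (-1) + (-1) + (7) + (6) = 22

22


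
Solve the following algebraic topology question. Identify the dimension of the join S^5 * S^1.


Join of spheres: S^m * S^n = S^{m+n+1}.
dim = 5 + 1 + 1 = 7

7


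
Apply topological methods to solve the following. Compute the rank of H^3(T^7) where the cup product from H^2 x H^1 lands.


Cup product: H^p x H^q -> H^{p+q}; here p+q = 2+1 = 3.
rank H^k(T^n) = C(n,k).
C(7,3) = 35

35


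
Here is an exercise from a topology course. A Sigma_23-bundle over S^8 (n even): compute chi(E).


chi(S^8) = 2 (n even), chi(Sigma_23) = 2 - 2*23 = -44.
chi(E) = 2 * (-44) = -88

-88


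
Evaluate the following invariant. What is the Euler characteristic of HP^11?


HP^11 has one cell in each dimension 0, 4, ..., 4*11 (11+1 cells, all even-dim).
chi = 11 + 1 = 12

12


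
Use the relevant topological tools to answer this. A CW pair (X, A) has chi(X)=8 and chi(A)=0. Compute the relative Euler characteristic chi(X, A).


Relative Euler characteristic: chi(X, A) = chi(X) - chi(A).
= 8 - (0) = 8

8


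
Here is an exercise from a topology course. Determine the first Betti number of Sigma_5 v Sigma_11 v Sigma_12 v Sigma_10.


For a wedge X v Y: reduced H_k(X v Y) = H_k(X) + H_k(Y).
Each Sigma_g contributes b_1 = 2g.
b_1 = 10 + 22 + 24 + 20 = 76

76


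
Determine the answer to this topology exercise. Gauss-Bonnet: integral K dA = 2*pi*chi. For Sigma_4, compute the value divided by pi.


Gauss-Bonnet: integral K dA = 2*pi*chi(M).
chi(Sigma_4) = 2 - 2*4 = -6.
(integral K dA)/pi = 2*chi = 2*(-6) = -12

-12


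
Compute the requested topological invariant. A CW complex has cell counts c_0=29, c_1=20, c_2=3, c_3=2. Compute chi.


chi = sum_k (-1)^k c_k.
= (-1)^0*29 + (-1)^1*20 + (-1)^2*3 + (-1)^3*2
= (29) + (-20) + (3) + (-2)
= 10

10


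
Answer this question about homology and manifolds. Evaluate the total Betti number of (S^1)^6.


b_k(T^6) = C(6,k), so the sum over k is sum_k C(6,k) = 2^6.
Total = 2^6 = 64

64


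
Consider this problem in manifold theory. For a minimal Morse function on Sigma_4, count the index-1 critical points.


A perfect Morse function has m_k = b_k.
For Sigma_4: b_0=1, b_1=2g=8, b_2=1.
Saddles m_1 = 2g = 8

8


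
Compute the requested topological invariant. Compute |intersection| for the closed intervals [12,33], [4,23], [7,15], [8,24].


Intersection = [max(a_i), min(b_i)] = [12, 15].
Length = 15 - 12 = 3

3


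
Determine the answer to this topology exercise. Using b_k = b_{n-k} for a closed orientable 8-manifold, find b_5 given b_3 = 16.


Poincare duality for closed orientable n-manifolds: b_k = b_{n-k}.
Here n = 8, so b_5 = b_3 = 16

16


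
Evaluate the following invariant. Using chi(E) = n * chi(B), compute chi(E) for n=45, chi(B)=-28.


For a finite covering: chi(E) = (number of sheets) * chi(B).
chi(E) = 45 * (-28) = -1260

-1260


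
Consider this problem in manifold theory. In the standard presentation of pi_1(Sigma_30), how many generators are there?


Standard presentation: pi_1(Sigma_g) = <a_1,b_1,...,a_g,b_g | [a_1,b_1]...[a_g,b_g] = 1>.
Number of generators = 2g = 2*30 = 60

60


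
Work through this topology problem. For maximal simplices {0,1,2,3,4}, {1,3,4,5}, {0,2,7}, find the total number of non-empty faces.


Each maximal simplex on m vertices has 2^m - 1 nonempty faces.
Take the union (dedupe shared faces).
Total distinct faces = 43

43


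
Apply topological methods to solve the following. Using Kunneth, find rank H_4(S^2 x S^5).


Each S^d has Poincare polynomial 1 + t^d.
The product S^2 x S^5 has Poincare polynomial prod(1+t^d_i).
Expanding: b_0=1, b_2=1, b_5=1, b_7=1.
b_4 = 0

0


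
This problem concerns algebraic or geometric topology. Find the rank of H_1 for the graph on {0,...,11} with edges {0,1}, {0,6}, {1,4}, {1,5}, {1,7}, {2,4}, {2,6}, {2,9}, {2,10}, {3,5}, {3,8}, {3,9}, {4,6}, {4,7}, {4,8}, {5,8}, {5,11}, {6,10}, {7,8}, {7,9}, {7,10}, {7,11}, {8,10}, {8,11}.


b_1 = E - V + (number of components).
E = 24, V = 12, components = 1.
b_1 = 24 - 12 + 1 = 13

13


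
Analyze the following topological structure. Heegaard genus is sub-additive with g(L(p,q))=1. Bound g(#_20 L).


Heegaard genus satisfies g(A#B) <= g(A) + g(B).
Each lens space has g = 1.
Upper bound: 20 * 1 = 20

20


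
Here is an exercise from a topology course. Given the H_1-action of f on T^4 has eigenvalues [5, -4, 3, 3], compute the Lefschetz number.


For a torus self-map: L(f) = det(I - A) where A acts on H_1.
L(f) = (1-5) * (1--4) * (1-3) * (1-3) = -4 * 5 * -2 * -2 = -80

-80


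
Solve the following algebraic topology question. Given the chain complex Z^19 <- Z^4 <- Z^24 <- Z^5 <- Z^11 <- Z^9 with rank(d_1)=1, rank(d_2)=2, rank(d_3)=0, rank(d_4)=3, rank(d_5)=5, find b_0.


rank H_k = rank(ker d_k) - rank(im d_{k+1}).
rank(ker d_0) = rank(C_0) - rank(d_0) = 19 - 0 = 19.
rank(im d_{0+1}) = 1.
rank H_0 = 19 - 1 = 18

18


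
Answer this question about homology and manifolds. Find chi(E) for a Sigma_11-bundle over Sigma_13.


For a fiber bundle F -> E -> B (with CW structure): chi(E) = chi(B) * chi(F).
chi(Sigma_13) = -24, chi(Sigma_11) = -20.
chi(E) = (-24) * (-20) = 480

480


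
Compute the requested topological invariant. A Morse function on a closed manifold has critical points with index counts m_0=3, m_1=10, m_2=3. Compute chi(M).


Morse theory: chi(M) = sum_k (-1)^k m_k where m_k = #(index-k critical points).
= (3) + (-10) + (3) = -4

-4


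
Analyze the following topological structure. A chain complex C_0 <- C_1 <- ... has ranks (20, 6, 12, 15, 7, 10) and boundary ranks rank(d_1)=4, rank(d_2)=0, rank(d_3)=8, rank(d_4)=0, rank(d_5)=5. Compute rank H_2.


rank H_k = rank(ker d_k) - rank(im d_{k+1}).
rank(ker d_2) = rank(C_2) - rank(d_2) = 12 - 0 = 12.
rank(im d_{2+1}) = 8.
rank H_2 = 12 - 8 = 4

4


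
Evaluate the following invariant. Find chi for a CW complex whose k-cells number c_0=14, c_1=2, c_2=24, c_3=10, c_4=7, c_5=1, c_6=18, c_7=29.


chi = sum_k (-1)^k c_k.
= (-1)^0*14 + (-1)^1*2 + (-1)^2*24 + (-1)^3*10 + (-1)^4*7 + (-1)^5*1 + (-1)^6*18 + (-1)^7*29
= (14) + (-2) + (24) + (-10) + (7) + (-1) + (18) + (-29)
= 21

21


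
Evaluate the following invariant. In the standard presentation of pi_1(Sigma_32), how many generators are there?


Standard presentation: pi_1(Sigma_g) = <a_1,b_1,...,a_g,b_g | [a_1,b_1]...[a_g,b_g] = 1>.
Number of generators = 2g = 2*32 = 64

64


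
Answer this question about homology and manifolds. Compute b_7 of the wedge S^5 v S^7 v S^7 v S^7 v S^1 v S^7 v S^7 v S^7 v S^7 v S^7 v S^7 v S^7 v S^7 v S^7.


For a wedge of spheres, H_k (k>0) is free on one generator per sphere of dimension k.
Spheres of dimension 7: count = 12.
b_7 = 12

12


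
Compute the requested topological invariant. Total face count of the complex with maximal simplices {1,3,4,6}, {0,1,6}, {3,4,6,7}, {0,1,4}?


Each maximal simplex on m vertices has 2^m - 1 nonempty faces.
Take the union (dedupe shared faces).
Total distinct faces = 29

29


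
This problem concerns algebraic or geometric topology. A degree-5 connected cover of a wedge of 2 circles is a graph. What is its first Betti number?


Nielsen-Schreier: an index-n subgroup of F_r is free of rank 1 + n(r-1).
Equivalently: chi(cover) = n*chi(base); chi(vee_r S^1) = 1 - 2 = -1.
chi(E) = 5*(-1) = -5; rank = 1 - chi(E) = 1 - (-5) = 6.
rank = 1 + 5*(2-1) = 1 + 5 = 6

6


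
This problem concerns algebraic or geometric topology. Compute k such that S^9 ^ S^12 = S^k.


S^m ^ S^n = S^{m+n}.
k = 9 + 12 = 21

21


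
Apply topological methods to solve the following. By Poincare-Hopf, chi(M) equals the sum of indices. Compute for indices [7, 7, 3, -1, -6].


Poincare-Hopf: chi(M) = sum of indices of zeros.
chi = (7) + (7) + (3) + (-1) + (-6) = 10

10


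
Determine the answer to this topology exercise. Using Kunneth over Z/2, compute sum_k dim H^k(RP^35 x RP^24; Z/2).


dim H^*(RP^n; Z/2) = n+1 (one Z/2 in each degree 0..n).
Total Betti number is multiplicative.
Total = (35+1) * (24+1) = 36 * 25 = 900

900


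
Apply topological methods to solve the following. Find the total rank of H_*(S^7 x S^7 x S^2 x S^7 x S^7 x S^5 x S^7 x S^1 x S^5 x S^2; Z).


Total Betti number is multiplicative under products.
Each S^d (d>=1) has total Betti number 2.
There are 10 sphere factors.
Total = 2^10 = 1024

1024


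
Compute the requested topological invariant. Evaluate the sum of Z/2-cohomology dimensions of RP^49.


H^k(RP^49; Z/2) = Z/2 for each 0 <= k <= 49.
Total dimension = 49 + 1 = 50

50


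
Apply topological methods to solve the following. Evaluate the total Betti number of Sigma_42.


For Sigma_42: b_0 = 1, b_1 = 2g = 84, b_2 = 1.
Total = 1 + 84 + 1 = 86

86


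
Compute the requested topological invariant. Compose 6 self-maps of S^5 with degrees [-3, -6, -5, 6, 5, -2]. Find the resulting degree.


Degree is multiplicative: deg(composition) = product of degrees.
= (-3) * (-6) * (-5) * (6) * (5) * (-2) = 5400

5400


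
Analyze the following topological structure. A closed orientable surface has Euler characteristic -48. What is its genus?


chi = 2 - 2g for closed orientable surfaces.
-48 = 2 - 2g
2g = 2 - (-48) = 50
g = 25

25


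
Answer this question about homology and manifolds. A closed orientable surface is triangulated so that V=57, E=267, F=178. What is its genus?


chi = V - E + F = 57 - 267 + 178 = -32
For orientable closed surface: chi = 2 - 2g, so g = (2 - chi)/2.
g = (2 - (-32)) / 2 = 34 / 2 = 17

17


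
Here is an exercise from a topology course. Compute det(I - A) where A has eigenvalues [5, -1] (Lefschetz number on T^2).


For a torus self-map: L(f) = det(I - A) where A acts on H_1.
L(f) = (1-5) * (1--1) = -4 * 2 = -8

-8


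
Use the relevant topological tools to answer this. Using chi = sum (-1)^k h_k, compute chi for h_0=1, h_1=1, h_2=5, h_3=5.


Handles of index k contribute (-1)^k to chi (same as CW cells).
chi = (1) + (-1) + (5) + (-5) = 0

0


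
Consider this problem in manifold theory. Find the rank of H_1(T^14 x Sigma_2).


pi_1(A x B) = pi_1(A) x pi_1(B); rank of abelianization = b_1.
b_1(T^14) = 14, b_1(Sigma_2) = 2*2 = 4.
b_1(product) = 14 + 4 = 18

18


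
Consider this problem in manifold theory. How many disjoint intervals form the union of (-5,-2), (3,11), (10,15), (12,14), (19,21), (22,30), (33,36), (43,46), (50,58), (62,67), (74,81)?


Sort and merge overlapping open intervals.
Merged: (-5,-2), (3,15), (19,21), (22,30), (33,36), (43,46), (50,58), (62,67), (74,81).
Number of components = 9

9


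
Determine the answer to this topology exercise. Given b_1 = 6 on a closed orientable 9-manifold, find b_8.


Poincare duality for closed orientable n-manifolds: b_k = b_{n-k}.
Here n = 9, so b_8 = b_1 = 6

6


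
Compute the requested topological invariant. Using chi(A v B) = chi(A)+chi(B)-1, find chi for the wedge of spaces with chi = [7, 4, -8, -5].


chi(A v B) = chi(A) + chi(B) - 1 (one point identified).
For 4 spaces: chi = (sum chi_i) - (4 - 1).
sum = -2; chi = -2 - 3 = -5

-5


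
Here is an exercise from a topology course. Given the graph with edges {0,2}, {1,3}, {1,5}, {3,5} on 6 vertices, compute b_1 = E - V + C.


b_1 = E - V + (number of components).
E = 4, V = 6, components = 3.
b_1 = 4 - 6 + 3 = 1

1


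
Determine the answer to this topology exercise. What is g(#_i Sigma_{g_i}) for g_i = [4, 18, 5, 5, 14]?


Genus is additive under connected sum of orientable surfaces.
g = 4 + 18 + 5 + 5 + 14 = 46

46


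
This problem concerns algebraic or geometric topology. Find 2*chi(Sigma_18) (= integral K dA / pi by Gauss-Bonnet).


Gauss-Bonnet: integral K dA = 2*pi*chi(M).
chi(Sigma_18) = 2 - 2*18 = -34.
(integral K dA)/pi = 2*chi = 2*(-34) = -68

-68


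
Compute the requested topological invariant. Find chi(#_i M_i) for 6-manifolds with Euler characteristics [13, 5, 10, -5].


For n-manifolds: chi(A#B) = chi(A) + chi(B) - chi(S^6).
chi(S^6) = 1 + (-1)^6 = 2.
chi(#) = (sum chi_i) - (4-1)*chi(S^6) = 23 - 3*2 = 17

17


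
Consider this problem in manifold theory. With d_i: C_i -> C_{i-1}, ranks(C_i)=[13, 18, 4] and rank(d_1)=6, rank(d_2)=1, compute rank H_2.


rank H_k = rank(ker d_k) - rank(im d_{k+1}).
rank(ker d_2) = rank(C_2) - rank(d_2) = 4 - 1 = 3.
rank(im d_{2+1}) = 0.
rank H_2 = 3 - 0 = 3

3


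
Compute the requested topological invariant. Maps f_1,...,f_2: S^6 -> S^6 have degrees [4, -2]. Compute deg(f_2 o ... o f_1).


Degree is multiplicative: deg(composition) = product of degrees.
= (4) * (-2) = -8

-8


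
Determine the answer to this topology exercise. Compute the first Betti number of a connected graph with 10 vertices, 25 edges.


For a connected graph: rank(pi_1) = b_1 = E - V + 1 = 1 - chi.
chi = V - E = 10 - 25 = -15.
rank = 1 - (-15) = 25 - 10 + 1 = 16

16


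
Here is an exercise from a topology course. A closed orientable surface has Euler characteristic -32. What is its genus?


chi = 2 - 2g for closed orientable surfaces.
-32 = 2 - 2g
2g = 2 - (-32) = 34
g = 17

17


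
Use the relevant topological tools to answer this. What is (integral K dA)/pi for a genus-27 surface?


Gauss-Bonnet: integral K dA = 2*pi*chi(M).
chi(Sigma_27) = 2 - 2*27 = -52.
(integral K dA)/pi = 2*chi = 2*(-52) = -104

-104


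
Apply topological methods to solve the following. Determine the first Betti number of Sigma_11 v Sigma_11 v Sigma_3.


For a wedge X v Y: reduced H_k(X v Y) = H_k(X) + H_k(Y).
Each Sigma_g contributes b_1 = 2g.
b_1 = 22 + 22 + 6 = 50

50


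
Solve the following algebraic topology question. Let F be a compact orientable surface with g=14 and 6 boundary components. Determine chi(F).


For a compact orientable surface with genus g and b boundary components: chi = 2 - 2g - b.
chi = 2 - 2*14 - 6 = 2 - 28 - 6 = -32

-32


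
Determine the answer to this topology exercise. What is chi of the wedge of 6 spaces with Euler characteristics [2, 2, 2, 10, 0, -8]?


chi(A v B) = chi(A) + chi(B) - 1 (one point identified).
For 6 spaces: chi = (sum chi_i) - (6 - 1).
sum = 8; chi = 8 - 5 = 3

3


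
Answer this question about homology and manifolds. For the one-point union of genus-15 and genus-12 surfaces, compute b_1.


For a wedge: H_1(A v B) = H_1(A) + H_1(B).
b_1(Sigma_15) = 30, b_1(Sigma_12) = 24.
b_1 = 30 + 24 = 54

54


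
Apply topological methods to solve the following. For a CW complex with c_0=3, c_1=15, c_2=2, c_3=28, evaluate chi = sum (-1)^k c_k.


chi = sum_k (-1)^k c_k.
= (-1)^0*3 + (-1)^1*15 + (-1)^2*2 + (-1)^3*28
= (3) + (-15) + (2) + (-28)
= -38

-38


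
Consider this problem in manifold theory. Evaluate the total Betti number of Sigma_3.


For Sigma_3: b_0 = 1, b_1 = 2g = 6, b_2 = 1.
Total = 1 + 6 + 1 = 8

8


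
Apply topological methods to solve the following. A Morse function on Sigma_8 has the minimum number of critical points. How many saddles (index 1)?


A perfect Morse function has m_k = b_k.
For Sigma_8: b_0=1, b_1=2g=16, b_2=1.
Saddles m_1 = 2g = 16

16


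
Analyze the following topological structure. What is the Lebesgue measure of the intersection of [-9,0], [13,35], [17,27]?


Intersection = [max(a_i), min(b_i)] = [17, 0].
Since 17 > 0, the intersection is empty.
Length = 0

0


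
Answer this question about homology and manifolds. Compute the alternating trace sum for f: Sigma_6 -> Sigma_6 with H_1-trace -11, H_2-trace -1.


L(f) = tr(f_0*) - tr(f_1*) + tr(f_2*).
= 1 - (-11) + (-1)
= 11

11


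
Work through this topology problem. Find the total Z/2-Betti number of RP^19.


H^k(RP^19; Z/2) = Z/2 for each 0 <= k <= 19.
Total dimension = 19 + 1 = 20

20


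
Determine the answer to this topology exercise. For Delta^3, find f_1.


Delta^3 has 3+1 vertices. A 1-face is a choice of 1+1 vertices.
f_1 = C(3+1, 1+1) = C(4,2) = 6

6


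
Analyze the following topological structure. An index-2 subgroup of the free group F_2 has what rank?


Nielsen-Schreier: an index-n subgroup of F_r is free of rank 1 + n(r-1).
Equivalently: chi(cover) = n*chi(base); chi(vee_r S^1) = 1 - 2 = -1.
chi(E) = 2*(-1) = -2; rank = 1 - chi(E) = 1 - (-2) = 3.
rank = 1 + 2*(2-1) = 1 + 2 = 3

3


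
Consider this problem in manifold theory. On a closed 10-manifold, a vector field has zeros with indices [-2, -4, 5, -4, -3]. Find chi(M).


Poincare-Hopf: chi(M) = sum of indices of zeros.
chi = (-2) + (-4) + (5) + (-4) + (-3) = -8

-8


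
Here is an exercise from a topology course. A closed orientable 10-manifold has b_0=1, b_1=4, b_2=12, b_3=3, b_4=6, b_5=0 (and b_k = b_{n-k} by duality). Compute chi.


By Poincare duality b_k = b_{10-k}, so full Betti numbers: b_0=1, b_1=4, b_2=12, b_3=3, b_4=6, b_5=0, b_6=6, b_7=3, b_8=12, b_9=4, b_10=1.
chi = sum (-1)^k b_k = 24

24


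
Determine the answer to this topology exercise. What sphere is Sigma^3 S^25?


Each suspension raises dimension by 1: Sigma S^n = S^{n+1}.
Sigma^3 S^25 = S^{25+3} = S^28

28


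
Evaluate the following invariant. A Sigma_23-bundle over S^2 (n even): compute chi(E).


chi(S^2) = 2 (n even), chi(Sigma_23) = 2 - 2*23 = -44.
chi(E) = 2 * (-44) = -88

-88


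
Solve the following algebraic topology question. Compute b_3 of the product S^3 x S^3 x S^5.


Each S^d has Poincare polynomial 1 + t^d.
The product S^3 x S^3 x S^5 has Poincare polynomial prod(1+t^d_i).
Expanding: b_0=1, b_3=2, b_5=1, b_6=1, b_8=2, b_11=1.
b_3 = 2

2


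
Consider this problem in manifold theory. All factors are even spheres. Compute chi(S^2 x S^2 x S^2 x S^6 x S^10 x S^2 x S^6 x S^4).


chi is multiplicative: chi(X x Y) = chi(X) chi(Y).
Each even-dim sphere has chi = 2. There are 8 factors.
chi = 2^8 = 256

256


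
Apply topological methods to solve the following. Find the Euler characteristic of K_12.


K_12: V = 12, E = C(12,2) = 66.
chi = V - E = 12 - 66 = -54

-54


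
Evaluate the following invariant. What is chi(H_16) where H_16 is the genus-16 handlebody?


A genus-g handlebody deformation retracts to a wedge of g circles.
chi(vee_g S^1) = 1 - g.
chi(H_16) = 1 - 16 = -15

-15


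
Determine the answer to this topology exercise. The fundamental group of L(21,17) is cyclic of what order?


pi_1(L(p,q)) = Z/pZ for any q coprime to p.
|pi_1(L(21,17))| = 21

21


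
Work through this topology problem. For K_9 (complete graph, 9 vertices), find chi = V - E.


K_9: V = 9, E = C(9,2) = 36.
chi = V - E = 9 - 36 = -27

-27


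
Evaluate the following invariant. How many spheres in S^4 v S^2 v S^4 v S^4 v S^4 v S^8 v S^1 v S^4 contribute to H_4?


For a wedge of spheres, H_k (k>0) is free on one generator per sphere of dimension k.
Spheres of dimension 4: count = 5.
b_4 = 5

5


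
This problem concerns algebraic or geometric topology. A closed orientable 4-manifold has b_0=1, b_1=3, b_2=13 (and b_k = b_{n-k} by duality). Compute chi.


By Poincare duality b_k = b_{4-k}, so full Betti numbers: b_0=1, b_1=3, b_2=13, b_3=3, b_4=1.
chi = sum (-1)^k b_k = 9

9


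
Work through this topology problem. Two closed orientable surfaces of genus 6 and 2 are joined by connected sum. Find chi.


chi(Sigma_6) = 2 - 2*6 = -10
chi(Sigma_2) = 2 - 2*2 = -2
For surfaces: chi(A#B) = chi(A) + chi(B) - 2.
chi = -10 + -2 - 2 = -14

-14


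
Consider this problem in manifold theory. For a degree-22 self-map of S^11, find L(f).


On S^11: L(f) = tr(f_0*) + (-1)^11 tr(f_11*) = 1 + (-1)^11 * deg(f).
L(f) = 1 + (-1)^11 * 22 = 1 + -22 = -21

-21


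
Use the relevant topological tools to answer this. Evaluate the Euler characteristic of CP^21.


CP^21 has one cell in each even dimension 0, 2, ..., 2*21 (21+1 cells total).
All cells are even-dimensional, so chi = number of cells.
chi = 21 + 1 = 22

22


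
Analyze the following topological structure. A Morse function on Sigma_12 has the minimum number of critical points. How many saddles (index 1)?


A perfect Morse function has m_k = b_k.
For Sigma_12: b_0=1, b_1=2g=24, b_2=1.
Saddles m_1 = 2g = 24

24


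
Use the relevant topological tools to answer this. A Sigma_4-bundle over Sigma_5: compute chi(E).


For a fiber bundle F -> E -> B (with CW structure): chi(E) = chi(B) * chi(F).
chi(Sigma_5) = -8, chi(Sigma_4) = -6.
chi(E) = (-8) * (-6) = 48

48


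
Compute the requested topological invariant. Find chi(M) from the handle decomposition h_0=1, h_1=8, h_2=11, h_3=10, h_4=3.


Handles of index k contribute (-1)^k to chi (same as CW cells).
chi = (1) + (-8) + (11) + (-10) + (3) = -3

-3


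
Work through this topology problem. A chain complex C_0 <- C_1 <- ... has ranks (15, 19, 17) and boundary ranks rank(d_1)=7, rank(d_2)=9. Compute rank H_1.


rank H_k = rank(ker d_k) - rank(im d_{k+1}).
rank(ker d_1) = rank(C_1) - rank(d_1) = 19 - 7 = 12.
rank(im d_{1+1}) = 9.
rank H_1 = 12 - 9 = 3

3


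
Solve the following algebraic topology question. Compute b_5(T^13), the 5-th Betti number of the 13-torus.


By the Kunneth formula, b_k(T^n) = C(n,k).
b_5(T^13) = C(13,5).
C(13,5) = 13!/(5!*8!) = 1287

1287


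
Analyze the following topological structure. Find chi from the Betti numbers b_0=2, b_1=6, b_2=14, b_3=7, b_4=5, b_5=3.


chi = sum_k (-1)^k b_k.
= (2) + (-6) + (14) + (-7) + (5) + (-3)
= 5

5


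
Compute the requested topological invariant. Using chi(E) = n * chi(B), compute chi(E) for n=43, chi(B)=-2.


For a finite covering: chi(E) = (number of sheets) * chi(B).
chi(E) = 43 * (-2) = -86

-86


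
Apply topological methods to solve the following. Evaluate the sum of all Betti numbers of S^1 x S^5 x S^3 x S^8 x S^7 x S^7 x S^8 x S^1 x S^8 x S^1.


Total Betti number is multiplicative under products.
Each S^d (d>=1) has total Betti number 2.
There are 10 sphere factors.
Total = 2^10 = 1024

1024


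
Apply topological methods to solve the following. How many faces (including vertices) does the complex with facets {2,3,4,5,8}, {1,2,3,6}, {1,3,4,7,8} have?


Each maximal simplex on m vertices has 2^m - 1 nonempty faces.
Take the union (dedupe shared faces).
Total distinct faces = 65

65


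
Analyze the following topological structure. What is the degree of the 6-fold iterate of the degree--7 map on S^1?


deg(f) = -7. Degree is multiplicative: deg(f^6) = (deg f)^6.
deg(f^6) = (-7)^6 = 117649

117649


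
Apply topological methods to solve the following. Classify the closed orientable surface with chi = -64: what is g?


chi = 2 - 2g for closed orientable surfaces.
-64 = 2 - 2g
2g = 2 - (-64) = 66
g = 33

33


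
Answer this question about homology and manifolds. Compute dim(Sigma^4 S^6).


Each suspension raises dimension by 1: Sigma S^n = S^{n+1}.
Sigma^4 S^6 = S^{6+4} = S^10

10


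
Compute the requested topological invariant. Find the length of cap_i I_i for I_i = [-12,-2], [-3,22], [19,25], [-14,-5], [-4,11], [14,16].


Intersection = [max(a_i), min(b_i)] = [19, -5].
Since 19 > -5, the intersection is empty.
Length = 0

0


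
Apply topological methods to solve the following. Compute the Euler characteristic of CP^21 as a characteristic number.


For any closed oriented manifold, <e(TM),[M]> = chi(M).
chi(CP^21) = 21+1 = 22

22


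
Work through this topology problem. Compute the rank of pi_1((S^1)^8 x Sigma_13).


pi_1(A x B) = pi_1(A) x pi_1(B); rank of abelianization = b_1.
b_1(T^8) = 8, b_1(Sigma_13) = 2*13 = 26.
b_1(product) = 8 + 26 = 34

34


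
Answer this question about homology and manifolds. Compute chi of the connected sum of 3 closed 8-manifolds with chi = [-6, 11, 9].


For n-manifolds: chi(A#B) = chi(A) + chi(B) - chi(S^8).
chi(S^8) = 1 + (-1)^8 = 2.
chi(#) = (sum chi_i) - (3-1)*chi(S^8) = 14 - 2*2 = 10

10


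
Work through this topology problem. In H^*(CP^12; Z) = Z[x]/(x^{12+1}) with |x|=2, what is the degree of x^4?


|x| = 2 in H^*(CP^n).
|x^4| = 4 * |x| = 4 * 2 = 8

8


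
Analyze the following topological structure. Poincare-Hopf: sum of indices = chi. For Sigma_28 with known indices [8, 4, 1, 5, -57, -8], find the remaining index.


Poincare-Hopf: sum of indices = chi(M).
chi(Sigma_28) = 2 - 2*28 = -54.
Sum of known indices = -47.
x = chi - (sum known) = -54 - (-47) = -7

-7


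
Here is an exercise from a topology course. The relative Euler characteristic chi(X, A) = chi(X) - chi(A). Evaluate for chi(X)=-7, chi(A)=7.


Relative Euler characteristic: chi(X, A) = chi(X) - chi(A).
= -7 - (7) = -14

-14


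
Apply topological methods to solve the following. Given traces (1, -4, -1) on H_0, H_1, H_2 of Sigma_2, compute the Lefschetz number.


L(f) = tr(f_0*) - tr(f_1*) + tr(f_2*).
= 1 - (-4) + (-1)
= 4

4


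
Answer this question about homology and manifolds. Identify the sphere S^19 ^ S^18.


S^m ^ S^n = S^{m+n}.
k = 19 + 18 = 37

37


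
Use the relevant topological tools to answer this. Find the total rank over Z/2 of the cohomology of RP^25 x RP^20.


dim H^*(RP^n; Z/2) = n+1 (one Z/2 in each degree 0..n).
Total Betti number is multiplicative.
Total = (25+1) * (20+1) = 26 * 21 = 546

546


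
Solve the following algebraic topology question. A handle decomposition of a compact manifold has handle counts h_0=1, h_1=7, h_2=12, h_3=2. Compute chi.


Handles of index k contribute (-1)^k to chi (same as CW cells).
chi = (1) + (-7) + (12) + (-2) = 4

4


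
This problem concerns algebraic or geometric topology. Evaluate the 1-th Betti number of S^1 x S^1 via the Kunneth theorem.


Each S^d has Poincare polynomial 1 + t^d.
The product S^1 x S^1 has Poincare polynomial prod(1+t^d_i).
Expanding: b_0=1, b_1=2, b_2=1.
b_1 = 2

2


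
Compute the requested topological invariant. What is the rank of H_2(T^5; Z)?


By the Kunneth formula, b_k(T^n) = C(n,k).
b_2(T^5) = C(5,2).
C(5,2) = 5!/(2!*3!) = 10

10


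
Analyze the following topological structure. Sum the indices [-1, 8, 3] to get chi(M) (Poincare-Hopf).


Poincare-Hopf: chi(M) = sum of indices of zeros.
chi = (-1) + (8) + (3) = 10

10


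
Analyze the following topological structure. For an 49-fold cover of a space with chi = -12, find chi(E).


For a finite covering: chi(E) = (number of sheets) * chi(B).
chi(E) = 49 * (-12) = -588

-588


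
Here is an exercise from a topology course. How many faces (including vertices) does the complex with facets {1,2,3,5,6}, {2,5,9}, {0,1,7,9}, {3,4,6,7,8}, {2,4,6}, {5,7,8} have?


Each maximal simplex on m vertices has 2^m - 1 nonempty faces.
Take the union (dedupe shared faces).
Total distinct faces = 80

80


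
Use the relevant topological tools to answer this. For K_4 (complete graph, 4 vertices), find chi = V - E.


K_4: V = 4, E = C(4,2) = 6.
chi = V - E = 4 - 6 = -2

-2


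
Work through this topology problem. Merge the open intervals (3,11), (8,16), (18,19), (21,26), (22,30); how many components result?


Sort and merge overlapping open intervals.
Merged: (3,16), (18,19), (21,30).
Number of components = 3

3


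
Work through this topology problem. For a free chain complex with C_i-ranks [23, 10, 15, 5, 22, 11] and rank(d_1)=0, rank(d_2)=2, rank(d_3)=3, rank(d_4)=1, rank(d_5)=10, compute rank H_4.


rank H_k = rank(ker d_k) - rank(im d_{k+1}).
rank(ker d_4) = rank(C_4) - rank(d_4) = 22 - 1 = 21.
rank(im d_{4+1}) = 10.
rank H_4 = 21 - 10 = 11

11


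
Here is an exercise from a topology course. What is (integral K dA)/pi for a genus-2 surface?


Gauss-Bonnet: integral K dA = 2*pi*chi(M).
chi(Sigma_2) = 2 - 2*2 = -2.
(integral K dA)/pi = 2*chi = 2*(-2) = -4

-4


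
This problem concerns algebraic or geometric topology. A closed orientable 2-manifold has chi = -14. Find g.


chi = 2 - 2g for closed orientable surfaces.
-14 = 2 - 2g
2g = 2 - (-14) = 16
g = 8

8


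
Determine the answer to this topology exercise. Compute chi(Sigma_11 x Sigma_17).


chi(Sigma_11) = 2 - 2*11 = -20
chi(Sigma_17) = 2 - 2*17 = -32
chi(product) = (-20) * (-32) = 640

640


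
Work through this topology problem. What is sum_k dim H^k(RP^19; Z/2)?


H^k(RP^19; Z/2) = Z/2 for each 0 <= k <= 19.
Total dimension = 19 + 1 = 20

20


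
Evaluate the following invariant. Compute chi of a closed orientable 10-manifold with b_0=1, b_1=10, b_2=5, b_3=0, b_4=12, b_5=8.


By Poincare duality b_k = b_{10-k}, so full Betti numbers: b_0=1, b_1=10, b_2=5, b_3=0, b_4=12, b_5=8, b_6=12, b_7=0, b_8=5, b_9=10, b_10=1.
chi = sum (-1)^k b_k = 8

8


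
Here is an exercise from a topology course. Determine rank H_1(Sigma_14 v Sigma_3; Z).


For a wedge: H_1(A v B) = H_1(A) + H_1(B).
b_1(Sigma_14) = 28, b_1(Sigma_3) = 6.
b_1 = 28 + 6 = 34

34


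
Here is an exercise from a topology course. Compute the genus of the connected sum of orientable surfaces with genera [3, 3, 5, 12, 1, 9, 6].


Genus is additive under connected sum of orientable surfaces.
g = 3 + 3 + 5 + 12 + 1 + 9 + 6 = 39

39


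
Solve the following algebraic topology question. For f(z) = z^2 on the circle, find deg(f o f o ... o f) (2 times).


deg(f) = 2. Degree is multiplicative: deg(f^2) = (deg f)^2.
deg(f^2) = (2)^2 = 4

4


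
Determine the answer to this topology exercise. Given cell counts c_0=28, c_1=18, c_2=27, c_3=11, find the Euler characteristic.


chi = sum_k (-1)^k c_k.
= (-1)^0*28 + (-1)^1*18 + (-1)^2*27 + (-1)^3*11
= (28) + (-18) + (27) + (-11)
= 26

26


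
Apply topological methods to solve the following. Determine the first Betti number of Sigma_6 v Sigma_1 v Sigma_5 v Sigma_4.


For a wedge X v Y: reduced H_k(X v Y) = H_k(X) + H_k(Y).
Each Sigma_g contributes b_1 = 2g.
b_1 = 12 + 2 + 10 + 8 = 32

32


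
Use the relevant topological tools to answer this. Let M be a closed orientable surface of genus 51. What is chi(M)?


For a closed orientable surface of genus g: chi = 2 - 2g.
Here g = 51.
chi = 2 - 2*51 = 2 - 102 = -100

-100


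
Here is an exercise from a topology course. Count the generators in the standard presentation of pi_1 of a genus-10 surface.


Standard presentation: pi_1(Sigma_g) = <a_1,b_1,...,a_g,b_g | [a_1,b_1]...[a_g,b_g] = 1>.
Number of generators = 2g = 2*10 = 20

20


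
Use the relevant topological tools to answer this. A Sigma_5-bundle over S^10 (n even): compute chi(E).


chi(S^10) = 2 (n even), chi(Sigma_5) = 2 - 2*5 = -8.
chi(E) = 2 * (-8) = -16

-16


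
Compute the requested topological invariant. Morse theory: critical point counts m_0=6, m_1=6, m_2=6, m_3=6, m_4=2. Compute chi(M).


Morse theory: chi(M) = sum_k (-1)^k m_k where m_k = #(index-k critical points).
= (6) + (-6) + (6) + (-6) + (2) = 2

2


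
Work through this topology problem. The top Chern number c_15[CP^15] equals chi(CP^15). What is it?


For any closed oriented manifold, <e(TM),[M]> = chi(M).
chi(CP^15) = 15+1 = 16

16


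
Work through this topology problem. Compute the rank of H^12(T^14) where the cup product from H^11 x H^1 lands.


Cup product: H^p x H^q -> H^{p+q}; here p+q = 11+1 = 12.
rank H^k(T^n) = C(n,k).
C(14,12) = 91

91


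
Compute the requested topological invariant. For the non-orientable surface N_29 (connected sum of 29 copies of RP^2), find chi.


For a non-orientable closed surface with k crosscaps: chi = 2 - k.
Here k = 29.
chi = 2 - 29 = -27

-27


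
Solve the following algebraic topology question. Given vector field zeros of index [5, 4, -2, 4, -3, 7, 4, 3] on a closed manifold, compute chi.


Poincare-Hopf: chi(M) = sum of indices of zeros.
chi = (5) + (4) + (-2) + (4) + (-3) + (7) + (4) + (3) = 22

22


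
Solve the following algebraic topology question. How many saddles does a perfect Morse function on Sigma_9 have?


A perfect Morse function has m_k = b_k.
For Sigma_9: b_0=1, b_1=2g=18, b_2=1.
Saddles m_1 = 2g = 18

18


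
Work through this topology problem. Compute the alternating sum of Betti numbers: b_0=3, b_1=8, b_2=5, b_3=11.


chi = sum_k (-1)^k b_k.
= (3) + (-8) + (5) + (-11)
= -11

-11


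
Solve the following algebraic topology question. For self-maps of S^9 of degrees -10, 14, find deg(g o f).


Degree is multiplicative under composition: deg(g o f) = deg(g) * deg(f).
= 14 * -10 = -140

-140


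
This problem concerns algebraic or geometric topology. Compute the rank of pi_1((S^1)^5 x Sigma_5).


pi_1(A x B) = pi_1(A) x pi_1(B); rank of abelianization = b_1.
b_1(T^5) = 5, b_1(Sigma_5) = 2*5 = 10.
b_1(product) = 5 + 10 = 15

15


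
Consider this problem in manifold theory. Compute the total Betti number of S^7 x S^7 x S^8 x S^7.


Total Betti number is multiplicative under products.
Each S^d (d>=1) has total Betti number 2.
There are 4 sphere factors.
Total = 2^4 = 16

16


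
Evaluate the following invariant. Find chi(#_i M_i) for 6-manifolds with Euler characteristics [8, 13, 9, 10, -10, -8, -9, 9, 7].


For n-manifolds: chi(A#B) = chi(A) + chi(B) - chi(S^6).
chi(S^6) = 1 + (-1)^6 = 2.
chi(#) = (sum chi_i) - (9-1)*chi(S^6) = 29 - 8*2 = 13

13
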